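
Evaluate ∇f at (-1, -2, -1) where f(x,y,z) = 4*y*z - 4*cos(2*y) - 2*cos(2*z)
(0, -4 - 8*sin(4), -8 - 4*sin(2))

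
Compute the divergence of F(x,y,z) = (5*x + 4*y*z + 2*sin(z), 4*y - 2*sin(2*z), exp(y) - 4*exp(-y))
9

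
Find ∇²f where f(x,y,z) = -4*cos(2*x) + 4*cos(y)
16*cos(2*x) - 4*cos(y)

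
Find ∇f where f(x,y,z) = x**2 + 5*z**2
(2*x, 0, 10*z)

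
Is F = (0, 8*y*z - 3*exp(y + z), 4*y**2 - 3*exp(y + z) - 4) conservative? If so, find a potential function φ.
Yes, F is conservative. φ = 4*y**2*z - 4*z - 3*exp(y + z)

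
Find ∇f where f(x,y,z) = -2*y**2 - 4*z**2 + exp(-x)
(-exp(-x), -4*y, -8*z)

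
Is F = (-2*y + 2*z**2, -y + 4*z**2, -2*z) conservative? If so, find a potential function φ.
No, ∇×F = (-8*z, 4*z, 2) ≠ 0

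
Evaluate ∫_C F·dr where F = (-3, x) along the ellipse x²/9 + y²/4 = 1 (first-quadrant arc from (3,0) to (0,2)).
3*pi/2 + 9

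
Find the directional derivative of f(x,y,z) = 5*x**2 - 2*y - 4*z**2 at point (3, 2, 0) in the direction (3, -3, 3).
32*sqrt(3)/3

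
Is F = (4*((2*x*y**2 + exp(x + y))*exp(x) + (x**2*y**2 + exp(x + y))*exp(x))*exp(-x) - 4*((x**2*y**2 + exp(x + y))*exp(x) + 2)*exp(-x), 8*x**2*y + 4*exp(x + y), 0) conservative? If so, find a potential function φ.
Yes, F is conservative. φ = 4*((x**2*y**2 + exp(x + y))*exp(x) + 2)*exp(-x)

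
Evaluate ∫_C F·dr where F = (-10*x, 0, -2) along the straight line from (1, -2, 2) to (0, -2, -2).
13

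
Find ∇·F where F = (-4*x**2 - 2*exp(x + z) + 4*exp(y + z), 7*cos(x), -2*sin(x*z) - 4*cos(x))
-2*x*cos(x*z) - 8*x - 2*exp(x + z)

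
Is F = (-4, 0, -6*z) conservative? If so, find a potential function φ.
Yes, F is conservative. φ = -4*x - 3*z**2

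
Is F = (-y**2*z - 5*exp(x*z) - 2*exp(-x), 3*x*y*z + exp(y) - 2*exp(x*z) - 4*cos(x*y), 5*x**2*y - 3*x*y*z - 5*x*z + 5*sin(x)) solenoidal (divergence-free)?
No, ∇·F = -3*x*y + 3*x*z + 4*x*sin(x*y) - 5*x - 5*z*exp(x*z) + exp(y) + 2*exp(-x)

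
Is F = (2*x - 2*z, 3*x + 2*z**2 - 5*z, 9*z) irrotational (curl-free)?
No, ∇×F = (5 - 4*z, -2, 3)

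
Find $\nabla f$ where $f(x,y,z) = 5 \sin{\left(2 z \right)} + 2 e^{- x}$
(-2*exp(-x), 0, 10*cos(2*z))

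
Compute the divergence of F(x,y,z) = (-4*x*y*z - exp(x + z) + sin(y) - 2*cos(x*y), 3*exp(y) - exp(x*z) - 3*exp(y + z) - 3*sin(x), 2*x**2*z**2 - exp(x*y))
4*x**2*z - 4*y*z + 2*y*sin(x*y) + 3*exp(y) - exp(x + z) - 3*exp(y + z)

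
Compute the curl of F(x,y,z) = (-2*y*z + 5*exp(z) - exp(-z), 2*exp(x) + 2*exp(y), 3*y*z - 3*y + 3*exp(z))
(3*z - 3, -2*y + 5*exp(z) + exp(-z), 2*z + 2*exp(x))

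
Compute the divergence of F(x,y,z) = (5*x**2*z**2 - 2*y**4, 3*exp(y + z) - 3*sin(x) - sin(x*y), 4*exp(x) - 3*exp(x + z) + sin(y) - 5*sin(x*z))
10*x*z**2 - x*cos(x*y) - 5*x*cos(x*z) - 3*exp(x + z) + 3*exp(y + z)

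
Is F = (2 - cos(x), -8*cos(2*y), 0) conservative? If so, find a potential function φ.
Yes, F is conservative. φ = 2*x - sin(x) - 4*sin(2*y)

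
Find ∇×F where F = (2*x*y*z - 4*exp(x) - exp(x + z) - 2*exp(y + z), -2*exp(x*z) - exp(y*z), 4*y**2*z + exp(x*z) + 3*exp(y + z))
(2*x*exp(x*z) + 8*y*z + y*exp(y*z) + 3*exp(y + z), 2*x*y - z*exp(x*z) - exp(x + z) - 2*exp(y + z), -2*x*z - 2*z*exp(x*z) + 2*exp(y + z))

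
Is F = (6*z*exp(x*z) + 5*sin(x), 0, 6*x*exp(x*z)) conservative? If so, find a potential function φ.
Yes, F is conservative. φ = 6*exp(x*z) - 5*cos(x)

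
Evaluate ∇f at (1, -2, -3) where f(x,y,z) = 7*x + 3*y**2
(7, -12, 0)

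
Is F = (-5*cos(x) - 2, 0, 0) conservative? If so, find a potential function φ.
Yes, F is conservative. φ = -2*x - 5*sin(x)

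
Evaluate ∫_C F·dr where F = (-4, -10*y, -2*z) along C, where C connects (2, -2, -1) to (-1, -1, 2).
24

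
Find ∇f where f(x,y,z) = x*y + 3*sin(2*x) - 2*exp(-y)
(y + 6*cos(2*x), x + 2*exp(-y), 0)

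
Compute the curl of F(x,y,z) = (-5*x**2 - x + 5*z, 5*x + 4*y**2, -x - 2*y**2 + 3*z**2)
(-4*y, 6, 5)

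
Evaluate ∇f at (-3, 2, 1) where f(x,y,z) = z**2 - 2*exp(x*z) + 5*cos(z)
(-2*exp(-3), 0, -5*sin(1) + 6*exp(-3) + 2)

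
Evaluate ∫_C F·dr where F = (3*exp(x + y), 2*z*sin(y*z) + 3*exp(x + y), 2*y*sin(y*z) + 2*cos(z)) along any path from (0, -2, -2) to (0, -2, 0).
-2 + 2*cos(4) + 2*sin(2)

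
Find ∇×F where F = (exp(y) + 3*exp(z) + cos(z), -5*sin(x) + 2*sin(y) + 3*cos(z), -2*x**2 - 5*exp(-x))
(3*sin(z), 4*x + 3*exp(z) - sin(z) - 5*exp(-x), -exp(y) - 5*cos(x))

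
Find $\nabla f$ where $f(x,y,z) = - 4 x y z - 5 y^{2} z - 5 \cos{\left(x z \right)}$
(z*(-4*y + 5*sin(x*z)), 2*z*(-2*x - 5*y), -4*x*y + 5*x*sin(x*z) - 5*y**2)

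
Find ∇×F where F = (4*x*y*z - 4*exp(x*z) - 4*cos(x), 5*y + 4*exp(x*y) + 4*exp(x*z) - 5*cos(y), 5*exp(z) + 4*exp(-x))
(-4*x*exp(x*z), 4*(x*(y - exp(x*z))*exp(x) + 1)*exp(-x), -4*x*z + 4*y*exp(x*y) + 4*z*exp(x*z))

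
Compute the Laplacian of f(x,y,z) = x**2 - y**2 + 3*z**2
6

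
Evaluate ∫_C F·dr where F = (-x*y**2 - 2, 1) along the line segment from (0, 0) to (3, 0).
-6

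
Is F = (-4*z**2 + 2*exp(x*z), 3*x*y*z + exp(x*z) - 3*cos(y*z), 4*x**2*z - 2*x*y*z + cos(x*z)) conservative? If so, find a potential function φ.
No, ∇×F = (-3*x*y - 2*x*z - x*exp(x*z) - 3*y*sin(y*z), -8*x*z + 2*x*exp(x*z) + 2*y*z + z*sin(x*z) - 8*z, z*(3*y + exp(x*z))) ≠ 0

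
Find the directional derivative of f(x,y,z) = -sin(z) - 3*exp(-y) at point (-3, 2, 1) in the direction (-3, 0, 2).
-2*sqrt(13)*cos(1)/13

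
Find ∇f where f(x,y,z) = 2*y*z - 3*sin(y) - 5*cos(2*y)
(0, 2*z + 10*sin(2*y) - 3*cos(y), 2*y)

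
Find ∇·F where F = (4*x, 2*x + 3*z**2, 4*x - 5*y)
4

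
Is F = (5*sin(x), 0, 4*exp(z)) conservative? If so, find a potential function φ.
Yes, F is conservative. φ = 4*exp(z) - 5*cos(x)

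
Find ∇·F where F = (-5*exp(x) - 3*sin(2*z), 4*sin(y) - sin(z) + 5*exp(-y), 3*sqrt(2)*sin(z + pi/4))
-5*exp(x) + 4*cos(y) + 3*sqrt(2)*cos(z + pi/4) - 5*exp(-y)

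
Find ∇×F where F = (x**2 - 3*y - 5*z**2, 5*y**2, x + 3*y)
(3, -10*z - 1, 3)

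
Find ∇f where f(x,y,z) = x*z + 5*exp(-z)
(z, 0, x - 5*exp(-z))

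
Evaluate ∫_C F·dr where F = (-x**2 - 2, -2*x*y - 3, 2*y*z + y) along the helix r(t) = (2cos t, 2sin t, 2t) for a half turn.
32/3 + 16*pi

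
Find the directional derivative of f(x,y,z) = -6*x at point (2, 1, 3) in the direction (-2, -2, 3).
12*sqrt(17)/17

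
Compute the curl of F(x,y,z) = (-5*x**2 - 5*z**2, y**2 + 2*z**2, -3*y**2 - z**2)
(-6*y - 4*z, -10*z, 0)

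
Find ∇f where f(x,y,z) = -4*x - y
(-4, -1, 0)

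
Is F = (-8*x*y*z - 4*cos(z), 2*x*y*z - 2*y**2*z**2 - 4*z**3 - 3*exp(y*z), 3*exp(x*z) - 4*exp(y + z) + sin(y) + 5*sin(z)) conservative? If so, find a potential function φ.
No, ∇×F = (-2*x*y + 4*y**2*z + 3*y*exp(y*z) + 12*z**2 - 4*exp(y + z) + cos(y), -8*x*y - 3*z*exp(x*z) + 4*sin(z), 2*z*(4*x + y)) ≠ 0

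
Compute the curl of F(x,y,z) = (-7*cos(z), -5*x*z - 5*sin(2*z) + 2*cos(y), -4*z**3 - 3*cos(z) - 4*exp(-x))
(5*x + 10*cos(2*z), 7*sin(z) - 4*exp(-x), -5*z)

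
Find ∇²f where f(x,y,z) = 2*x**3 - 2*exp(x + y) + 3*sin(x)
12*x - 4*exp(x + y) - 3*sin(x)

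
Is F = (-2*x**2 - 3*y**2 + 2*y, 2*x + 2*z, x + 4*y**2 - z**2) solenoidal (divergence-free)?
No, ∇·F = -4*x - 2*z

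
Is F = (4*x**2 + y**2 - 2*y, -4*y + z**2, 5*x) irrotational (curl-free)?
No, ∇×F = (-2*z, -5, 2 - 2*y)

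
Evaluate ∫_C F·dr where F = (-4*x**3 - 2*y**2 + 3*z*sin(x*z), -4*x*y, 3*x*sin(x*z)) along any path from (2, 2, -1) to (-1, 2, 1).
-3*cos(1) + 3*cos(2) + 39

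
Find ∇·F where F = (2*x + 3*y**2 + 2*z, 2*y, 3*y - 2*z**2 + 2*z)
6 - 4*z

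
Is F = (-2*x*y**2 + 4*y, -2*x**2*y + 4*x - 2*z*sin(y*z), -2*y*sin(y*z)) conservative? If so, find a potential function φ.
Yes, F is conservative. φ = -x**2*y**2 + 4*x*y + 2*cos(y*z)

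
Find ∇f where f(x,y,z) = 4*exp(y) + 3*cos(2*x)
(-6*sin(2*x), 4*exp(y), 0)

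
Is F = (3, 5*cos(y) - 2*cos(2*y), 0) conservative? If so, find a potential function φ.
Yes, F is conservative. φ = 3*x + 5*sin(y) - sin(2*y)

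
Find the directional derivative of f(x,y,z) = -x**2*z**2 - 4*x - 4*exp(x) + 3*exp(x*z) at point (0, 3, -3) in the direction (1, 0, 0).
-17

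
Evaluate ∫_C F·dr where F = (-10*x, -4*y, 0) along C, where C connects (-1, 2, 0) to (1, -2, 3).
0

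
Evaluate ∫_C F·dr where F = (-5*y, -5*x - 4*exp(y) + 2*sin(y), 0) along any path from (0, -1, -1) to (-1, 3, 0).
-4*exp(3) + 2*cos(1) + 4*exp(-1) - 2*cos(3) + 15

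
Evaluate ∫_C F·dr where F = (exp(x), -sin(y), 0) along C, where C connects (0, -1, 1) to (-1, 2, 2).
-1 - cos(1) + cos(2) + exp(-1)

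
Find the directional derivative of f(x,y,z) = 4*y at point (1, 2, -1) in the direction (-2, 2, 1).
8/3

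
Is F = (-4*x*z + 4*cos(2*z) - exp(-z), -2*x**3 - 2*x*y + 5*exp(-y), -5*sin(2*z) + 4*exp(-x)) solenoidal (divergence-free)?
No, ∇·F = -2*x - 4*z - 10*cos(2*z) - 5*exp(-y)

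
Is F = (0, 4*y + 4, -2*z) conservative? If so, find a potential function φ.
Yes, F is conservative. φ = 2*y**2 + 4*y - z**2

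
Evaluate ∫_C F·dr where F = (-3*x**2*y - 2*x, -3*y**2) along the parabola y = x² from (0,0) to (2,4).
-436/5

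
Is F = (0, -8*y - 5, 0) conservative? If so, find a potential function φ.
Yes, F is conservative. φ = y*(-4*y - 5)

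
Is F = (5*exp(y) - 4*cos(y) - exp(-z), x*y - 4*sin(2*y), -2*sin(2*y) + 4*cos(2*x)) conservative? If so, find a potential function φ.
No, ∇×F = (-4*cos(2*y), 8*sin(2*x) + exp(-z), y - 5*exp(y) - 4*sin(y)) ≠ 0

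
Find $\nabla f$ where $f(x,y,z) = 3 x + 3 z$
(3, 0, 3)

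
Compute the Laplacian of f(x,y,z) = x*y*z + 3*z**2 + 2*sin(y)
6 - 2*sin(y)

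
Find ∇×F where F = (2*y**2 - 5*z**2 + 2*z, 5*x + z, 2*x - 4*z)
(-1, -10*z, 5 - 4*y)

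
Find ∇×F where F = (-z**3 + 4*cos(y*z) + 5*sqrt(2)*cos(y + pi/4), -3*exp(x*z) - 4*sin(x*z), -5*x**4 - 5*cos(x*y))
(x*(3*exp(x*z) + 5*sin(x*y) + 4*cos(x*z)), 20*x**3 - 5*y*sin(x*y) - 4*y*sin(y*z) - 3*z**2, -3*z*exp(x*z) + 4*z*sin(y*z) - 4*z*cos(x*z) + 5*sqrt(2)*sin(y + pi/4))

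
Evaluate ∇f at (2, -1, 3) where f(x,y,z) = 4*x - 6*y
(4, -6, 0)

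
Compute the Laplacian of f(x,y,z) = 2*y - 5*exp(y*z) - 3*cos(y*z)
(y**2 + z**2)*(-5*exp(y*z) + 3*cos(y*z))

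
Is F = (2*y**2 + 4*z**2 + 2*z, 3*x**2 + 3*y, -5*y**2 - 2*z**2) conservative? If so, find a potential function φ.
No, ∇×F = (-10*y, 8*z + 2, 6*x - 4*y) ≠ 0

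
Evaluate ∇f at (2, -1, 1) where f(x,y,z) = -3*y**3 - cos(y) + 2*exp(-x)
(-2*exp(-2), -9 - sin(1), 0)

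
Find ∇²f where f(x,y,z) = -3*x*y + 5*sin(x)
-5*sin(x)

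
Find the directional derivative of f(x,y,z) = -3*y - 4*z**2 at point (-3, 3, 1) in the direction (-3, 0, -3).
4*sqrt(2)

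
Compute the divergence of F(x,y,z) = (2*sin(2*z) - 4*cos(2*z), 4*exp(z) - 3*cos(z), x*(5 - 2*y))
0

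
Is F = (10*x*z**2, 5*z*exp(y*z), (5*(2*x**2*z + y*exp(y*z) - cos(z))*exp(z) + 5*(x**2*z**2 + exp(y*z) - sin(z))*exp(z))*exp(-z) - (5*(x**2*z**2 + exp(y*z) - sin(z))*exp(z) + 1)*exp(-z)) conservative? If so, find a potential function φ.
Yes, F is conservative. φ = (5*(x**2*z**2 + exp(y*z) - sin(z))*exp(z) + 1)*exp(-z)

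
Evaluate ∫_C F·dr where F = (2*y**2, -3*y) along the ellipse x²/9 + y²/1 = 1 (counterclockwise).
0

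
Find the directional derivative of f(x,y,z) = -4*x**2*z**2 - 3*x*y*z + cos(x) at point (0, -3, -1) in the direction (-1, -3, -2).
9*sqrt(14)/14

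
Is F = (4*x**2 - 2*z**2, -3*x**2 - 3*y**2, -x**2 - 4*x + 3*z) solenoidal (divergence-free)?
No, ∇·F = 8*x - 6*y + 3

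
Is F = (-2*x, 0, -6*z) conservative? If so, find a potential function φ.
Yes, F is conservative. φ = -x**2 - 3*z**2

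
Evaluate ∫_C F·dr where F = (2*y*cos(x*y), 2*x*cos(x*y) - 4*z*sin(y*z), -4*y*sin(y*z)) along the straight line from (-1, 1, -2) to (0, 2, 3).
-4*cos(2) + 2*sin(1) + 4*cos(6)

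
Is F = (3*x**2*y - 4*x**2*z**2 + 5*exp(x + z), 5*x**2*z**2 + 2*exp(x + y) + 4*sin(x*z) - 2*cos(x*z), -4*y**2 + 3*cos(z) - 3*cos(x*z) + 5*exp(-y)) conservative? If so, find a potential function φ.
No, ∇×F = (-10*x**2*z - 2*x*sin(x*z) - 4*x*cos(x*z) - 8*y - 5*exp(-y), -8*x**2*z - 3*z*sin(x*z) + 5*exp(x + z), -3*x**2 + 10*x*z**2 + 2*z*sin(x*z) + 4*z*cos(x*z) + 2*exp(x + y)) ≠ 0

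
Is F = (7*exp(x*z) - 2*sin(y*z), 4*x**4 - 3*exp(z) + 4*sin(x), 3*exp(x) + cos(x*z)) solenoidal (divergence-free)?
No, ∇·F = -x*sin(x*z) + 7*z*exp(x*z)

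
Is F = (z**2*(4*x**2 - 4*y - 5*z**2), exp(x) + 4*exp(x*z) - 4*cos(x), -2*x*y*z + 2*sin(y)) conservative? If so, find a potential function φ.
No, ∇×F = (-2*x*z - 4*x*exp(x*z) + 2*cos(y), 2*z*(4*x**2 - 3*y - 10*z**2), 4*z**2 + 4*z*exp(x*z) + exp(x) + 4*sin(x)) ≠ 0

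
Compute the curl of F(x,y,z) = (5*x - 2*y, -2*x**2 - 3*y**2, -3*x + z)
(0, 3, 2 - 4*x)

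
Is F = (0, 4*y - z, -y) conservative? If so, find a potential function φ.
Yes, F is conservative. φ = y*(2*y - z)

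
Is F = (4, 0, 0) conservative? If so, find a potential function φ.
Yes, F is conservative. φ = 4*x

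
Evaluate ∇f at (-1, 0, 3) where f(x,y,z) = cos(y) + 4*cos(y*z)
(0, 0, 0)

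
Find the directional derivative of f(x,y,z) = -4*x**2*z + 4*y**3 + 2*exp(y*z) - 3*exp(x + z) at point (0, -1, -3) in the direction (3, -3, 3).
sqrt(3)*(-4*exp(3) - 2 + 4*exp(6)/3)*exp(-3)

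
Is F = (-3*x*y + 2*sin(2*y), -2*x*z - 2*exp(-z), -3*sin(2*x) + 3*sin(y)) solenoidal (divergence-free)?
No, ∇·F = -3*y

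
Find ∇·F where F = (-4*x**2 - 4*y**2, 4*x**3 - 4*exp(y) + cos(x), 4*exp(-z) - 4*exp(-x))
-8*x - 4*exp(y) - 4*exp(-z)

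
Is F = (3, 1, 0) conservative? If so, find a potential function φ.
Yes, F is conservative. φ = 3*x + y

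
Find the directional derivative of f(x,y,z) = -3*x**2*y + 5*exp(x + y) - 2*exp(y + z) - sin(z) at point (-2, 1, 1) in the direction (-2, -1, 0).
sqrt(5)*(-12*E - 15 + 2*exp(3))*exp(-1)/5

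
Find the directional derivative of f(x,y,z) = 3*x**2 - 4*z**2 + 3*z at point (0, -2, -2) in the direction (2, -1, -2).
-38/3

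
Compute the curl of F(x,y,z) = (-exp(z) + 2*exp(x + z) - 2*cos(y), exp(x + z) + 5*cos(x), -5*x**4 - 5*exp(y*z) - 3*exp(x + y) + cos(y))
(-5*z*exp(y*z) - 3*exp(x + y) - exp(x + z) - sin(y), 20*x**3 - exp(z) + 3*exp(x + y) + 2*exp(x + z), exp(x + z) - 5*sin(x) - 2*sin(y))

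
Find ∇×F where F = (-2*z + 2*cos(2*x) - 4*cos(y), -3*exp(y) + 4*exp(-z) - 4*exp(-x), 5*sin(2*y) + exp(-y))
(10*cos(2*y) + 4*exp(-z) - exp(-y), -2, -4*sin(y) + 4*exp(-x))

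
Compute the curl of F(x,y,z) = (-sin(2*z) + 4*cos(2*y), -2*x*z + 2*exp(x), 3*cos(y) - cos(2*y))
(2*x - 3*sin(y) + 2*sin(2*y), -2*cos(2*z), -2*z + 2*exp(x) + 8*sin(2*y))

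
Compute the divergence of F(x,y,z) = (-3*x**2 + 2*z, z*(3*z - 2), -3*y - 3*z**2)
-6*x - 6*z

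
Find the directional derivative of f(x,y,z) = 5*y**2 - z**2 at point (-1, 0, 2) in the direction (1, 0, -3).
6*sqrt(10)/5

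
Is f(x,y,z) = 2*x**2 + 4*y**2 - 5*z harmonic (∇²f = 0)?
No, ∇²f = 12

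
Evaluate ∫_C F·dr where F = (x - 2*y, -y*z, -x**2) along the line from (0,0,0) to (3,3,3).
-45/2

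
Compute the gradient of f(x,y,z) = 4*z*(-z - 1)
(0, 0, -8*z - 4)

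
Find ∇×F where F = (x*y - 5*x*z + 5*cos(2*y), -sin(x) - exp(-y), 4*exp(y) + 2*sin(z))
(4*exp(y), -5*x, -x + 10*sin(2*y) - cos(x))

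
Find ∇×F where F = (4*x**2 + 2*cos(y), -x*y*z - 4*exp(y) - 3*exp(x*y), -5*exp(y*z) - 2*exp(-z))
(x*y - 5*z*exp(y*z), 0, -y*z - 3*y*exp(x*y) + 2*sin(y))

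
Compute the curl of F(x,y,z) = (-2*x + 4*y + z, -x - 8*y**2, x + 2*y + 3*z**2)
(2, 0, -5)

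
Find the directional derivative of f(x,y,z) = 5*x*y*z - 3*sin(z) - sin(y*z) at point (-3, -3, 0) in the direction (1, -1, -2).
-15*sqrt(6)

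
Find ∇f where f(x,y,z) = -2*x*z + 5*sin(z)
(-2*z, 0, -2*x + 5*cos(z))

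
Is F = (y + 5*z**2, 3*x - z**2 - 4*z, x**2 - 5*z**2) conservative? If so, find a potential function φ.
No, ∇×F = (2*z + 4, -2*x + 10*z, 2) ≠ 0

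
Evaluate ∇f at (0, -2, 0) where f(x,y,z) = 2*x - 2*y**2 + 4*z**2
(2, 8, 0)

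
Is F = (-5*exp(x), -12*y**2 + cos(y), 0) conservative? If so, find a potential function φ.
Yes, F is conservative. φ = -4*y**3 - 5*exp(x) + sin(y)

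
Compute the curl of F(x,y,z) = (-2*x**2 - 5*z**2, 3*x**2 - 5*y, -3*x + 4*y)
(4, 3 - 10*z, 6*x)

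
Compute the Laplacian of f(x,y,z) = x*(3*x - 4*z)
6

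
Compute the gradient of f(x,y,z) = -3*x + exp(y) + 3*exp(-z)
(-3, exp(y), -3*exp(-z))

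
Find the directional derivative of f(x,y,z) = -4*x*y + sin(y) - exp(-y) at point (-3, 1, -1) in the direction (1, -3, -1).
-sqrt(11)*(3 + 3*E*cos(1) + 40*E)*exp(-1)/11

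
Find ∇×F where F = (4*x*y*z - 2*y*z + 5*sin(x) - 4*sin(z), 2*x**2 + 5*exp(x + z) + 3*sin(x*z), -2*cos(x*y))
(2*x*sin(x*y) - 3*x*cos(x*z) - 5*exp(x + z), 4*x*y - 2*y*sin(x*y) - 2*y - 4*cos(z), -4*x*z + 4*x + 3*z*cos(x*z) + 2*z + 5*exp(x + z))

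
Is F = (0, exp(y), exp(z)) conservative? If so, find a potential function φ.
Yes, F is conservative. φ = exp(y) + exp(z)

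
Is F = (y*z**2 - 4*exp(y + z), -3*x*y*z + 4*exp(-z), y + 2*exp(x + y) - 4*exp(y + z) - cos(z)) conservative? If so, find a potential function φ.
No, ∇×F = (((3*x*y + 2*exp(x + y) - 4*exp(y + z) + 1)*exp(z) + 4)*exp(-z), 2*y*z - 2*exp(x + y) - 4*exp(y + z), -3*y*z - z**2 + 4*exp(y + z)) ≠ 0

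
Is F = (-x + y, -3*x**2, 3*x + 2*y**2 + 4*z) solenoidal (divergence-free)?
No, ∇·F = 3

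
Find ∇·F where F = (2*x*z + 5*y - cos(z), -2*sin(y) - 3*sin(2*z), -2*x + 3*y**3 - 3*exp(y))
2*z - 2*cos(y)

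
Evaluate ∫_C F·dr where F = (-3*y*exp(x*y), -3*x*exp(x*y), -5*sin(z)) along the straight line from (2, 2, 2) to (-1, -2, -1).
-3*exp(2) - 5*cos(2) + 5*cos(1) + 3*exp(4)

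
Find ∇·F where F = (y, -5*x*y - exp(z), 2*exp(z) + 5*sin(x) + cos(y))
-5*x + 2*exp(z)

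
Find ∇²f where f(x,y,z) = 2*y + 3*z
0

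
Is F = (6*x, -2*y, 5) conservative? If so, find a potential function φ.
Yes, F is conservative. φ = 3*x**2 - y**2 + 5*z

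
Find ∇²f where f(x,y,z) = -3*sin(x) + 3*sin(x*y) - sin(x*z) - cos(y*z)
-3*x**2*sin(x*y) + x**2*sin(x*z) - 3*y**2*sin(x*y) + y**2*cos(y*z) + z**2*sin(x*z) + z**2*cos(y*z) + 3*sin(x)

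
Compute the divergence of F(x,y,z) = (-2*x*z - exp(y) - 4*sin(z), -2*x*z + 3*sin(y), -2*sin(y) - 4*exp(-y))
-2*z + 3*cos(y)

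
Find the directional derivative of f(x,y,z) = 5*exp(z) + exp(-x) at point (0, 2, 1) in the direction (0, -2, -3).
-15*sqrt(13)*E/13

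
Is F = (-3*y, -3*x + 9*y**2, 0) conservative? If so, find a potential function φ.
Yes, F is conservative. φ = 3*y*(-x + y**2)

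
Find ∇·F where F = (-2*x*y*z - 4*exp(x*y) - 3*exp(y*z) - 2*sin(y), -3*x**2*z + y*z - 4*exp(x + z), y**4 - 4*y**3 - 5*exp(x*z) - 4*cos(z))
-5*x*exp(x*z) - 2*y*z - 4*y*exp(x*y) + z + 4*sin(z)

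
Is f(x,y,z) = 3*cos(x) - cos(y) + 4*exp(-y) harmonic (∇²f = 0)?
No, ∇²f = -3*cos(x) + cos(y) + 4*exp(-y)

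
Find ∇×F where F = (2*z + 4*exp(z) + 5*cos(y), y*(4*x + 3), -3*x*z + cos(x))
(0, 3*z + 4*exp(z) + sin(x) + 2, 4*y + 5*sin(y))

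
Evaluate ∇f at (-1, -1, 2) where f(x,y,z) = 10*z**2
(0, 0, 40)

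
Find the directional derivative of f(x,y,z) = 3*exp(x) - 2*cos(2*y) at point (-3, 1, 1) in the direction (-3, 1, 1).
sqrt(11)*(-9 + 4*exp(3)*sin(2))*exp(-3)/11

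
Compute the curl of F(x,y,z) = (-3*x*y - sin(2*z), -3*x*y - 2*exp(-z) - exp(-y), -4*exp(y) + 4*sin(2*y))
(-4*exp(y) + 8*cos(2*y) - 2*exp(-z), -2*cos(2*z), 3*x - 3*y)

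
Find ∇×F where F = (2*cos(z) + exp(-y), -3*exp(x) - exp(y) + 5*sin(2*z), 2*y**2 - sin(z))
(4*y - 10*cos(2*z), -2*sin(z), -3*exp(x) + exp(-y))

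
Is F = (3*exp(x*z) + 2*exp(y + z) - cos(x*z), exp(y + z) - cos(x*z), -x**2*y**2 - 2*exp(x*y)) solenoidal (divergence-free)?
No, ∇·F = 3*z*exp(x*z) + z*sin(x*z) + exp(y + z)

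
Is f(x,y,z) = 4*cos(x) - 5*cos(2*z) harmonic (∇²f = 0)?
No, ∇²f = -4*cos(x) + 20*cos(2*z)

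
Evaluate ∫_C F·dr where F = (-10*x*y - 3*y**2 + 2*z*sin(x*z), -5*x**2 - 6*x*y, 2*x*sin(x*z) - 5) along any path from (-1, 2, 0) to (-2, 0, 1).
-5 - 2*cos(2)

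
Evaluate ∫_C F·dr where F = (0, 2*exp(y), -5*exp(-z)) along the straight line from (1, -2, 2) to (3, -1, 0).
-7*exp(-2) + 2*exp(-1) + 5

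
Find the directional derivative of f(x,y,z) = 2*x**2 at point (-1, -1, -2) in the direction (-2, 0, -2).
2*sqrt(2)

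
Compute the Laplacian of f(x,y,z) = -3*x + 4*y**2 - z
8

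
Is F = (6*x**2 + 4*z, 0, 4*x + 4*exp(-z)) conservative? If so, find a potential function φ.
Yes, F is conservative. φ = 2*x**3 + 4*x*z - 4*exp(-z)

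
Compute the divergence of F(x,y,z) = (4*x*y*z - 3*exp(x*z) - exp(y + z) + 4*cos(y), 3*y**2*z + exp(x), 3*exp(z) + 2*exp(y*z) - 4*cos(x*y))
10*y*z + 2*y*exp(y*z) - 3*z*exp(x*z) + 3*exp(z)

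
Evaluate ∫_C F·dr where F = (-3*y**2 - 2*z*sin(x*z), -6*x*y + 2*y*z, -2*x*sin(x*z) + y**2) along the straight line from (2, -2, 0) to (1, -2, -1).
2*cos(1) + 6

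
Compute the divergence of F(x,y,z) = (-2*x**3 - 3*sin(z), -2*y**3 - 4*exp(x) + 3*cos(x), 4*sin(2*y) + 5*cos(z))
-6*x**2 - 6*y**2 - 5*sin(z)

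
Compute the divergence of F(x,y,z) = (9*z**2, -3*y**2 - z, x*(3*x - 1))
-6*y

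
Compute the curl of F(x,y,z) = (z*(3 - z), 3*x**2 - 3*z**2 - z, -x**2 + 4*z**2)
(6*z + 1, 2*x - 2*z + 3, 6*x)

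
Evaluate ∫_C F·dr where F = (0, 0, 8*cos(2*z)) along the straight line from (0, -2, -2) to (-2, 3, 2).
8*sin(4)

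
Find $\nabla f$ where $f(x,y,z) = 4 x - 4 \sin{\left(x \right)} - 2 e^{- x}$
(-4*cos(x) + 4 + 2*exp(-x), 0, 0)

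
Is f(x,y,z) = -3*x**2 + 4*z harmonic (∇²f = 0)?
No, ∇²f = -6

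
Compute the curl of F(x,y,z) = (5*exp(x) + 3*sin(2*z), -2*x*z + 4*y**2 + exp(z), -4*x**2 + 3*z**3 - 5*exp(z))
(2*x - exp(z), 8*x + 6*cos(2*z), -2*z)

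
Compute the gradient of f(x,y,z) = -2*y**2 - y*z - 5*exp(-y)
(0, -4*y - z + 5*exp(-y), -y)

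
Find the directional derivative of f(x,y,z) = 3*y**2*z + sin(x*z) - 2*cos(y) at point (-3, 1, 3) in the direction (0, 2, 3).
sqrt(13)*(4*sin(1) - 9*cos(9) + 45)/13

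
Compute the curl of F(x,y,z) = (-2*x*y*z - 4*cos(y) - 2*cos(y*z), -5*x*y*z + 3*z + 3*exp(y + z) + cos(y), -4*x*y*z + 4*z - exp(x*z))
(5*x*y - 4*x*z - 3*exp(y + z) - 3, -2*x*y + 4*y*z + 2*y*sin(y*z) + z*exp(x*z), 2*x*z - 5*y*z - 2*z*sin(y*z) - 4*sin(y))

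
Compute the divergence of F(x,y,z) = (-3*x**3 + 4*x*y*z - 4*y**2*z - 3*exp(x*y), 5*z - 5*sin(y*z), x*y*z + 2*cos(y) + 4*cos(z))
-9*x**2 + x*y + 4*y*z - 3*y*exp(x*y) - 5*z*cos(y*z) - 4*sin(z)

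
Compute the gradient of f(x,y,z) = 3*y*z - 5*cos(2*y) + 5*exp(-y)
(0, 3*z + 10*sin(2*y) - 5*exp(-y), 3*y)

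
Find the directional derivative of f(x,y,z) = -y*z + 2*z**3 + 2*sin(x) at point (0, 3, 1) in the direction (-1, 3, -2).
-11*sqrt(14)/14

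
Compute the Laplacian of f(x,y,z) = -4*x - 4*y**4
-48*y**2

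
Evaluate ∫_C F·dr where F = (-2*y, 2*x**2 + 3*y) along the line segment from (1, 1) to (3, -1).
-52/3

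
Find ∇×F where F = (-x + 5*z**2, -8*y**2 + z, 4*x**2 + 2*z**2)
(-1, -8*x + 10*z, 0)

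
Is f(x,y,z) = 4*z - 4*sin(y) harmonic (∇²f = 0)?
No, ∇²f = 4*sin(y)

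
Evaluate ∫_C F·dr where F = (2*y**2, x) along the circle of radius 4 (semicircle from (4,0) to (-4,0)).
-512/3 + 8*pi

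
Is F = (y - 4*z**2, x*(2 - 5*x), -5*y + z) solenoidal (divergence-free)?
No, ∇·F = 1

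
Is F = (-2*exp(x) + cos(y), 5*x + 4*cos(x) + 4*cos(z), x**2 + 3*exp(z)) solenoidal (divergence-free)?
No, ∇·F = -2*exp(x) + 3*exp(z)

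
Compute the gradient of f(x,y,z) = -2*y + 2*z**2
(0, -2, 4*z)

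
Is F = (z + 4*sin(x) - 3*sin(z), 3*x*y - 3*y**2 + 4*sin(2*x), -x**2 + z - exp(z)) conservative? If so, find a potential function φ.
No, ∇×F = (0, 2*x - 3*cos(z) + 1, 3*y + 8*cos(2*x)) ≠ 0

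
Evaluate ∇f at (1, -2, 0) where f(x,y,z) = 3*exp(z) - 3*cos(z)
(0, 0, 3)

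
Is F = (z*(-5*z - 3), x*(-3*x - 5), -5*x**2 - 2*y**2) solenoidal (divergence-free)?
Yes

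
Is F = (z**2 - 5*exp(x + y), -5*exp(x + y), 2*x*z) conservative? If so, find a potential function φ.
Yes, F is conservative. φ = x*z**2 - 5*exp(x + y)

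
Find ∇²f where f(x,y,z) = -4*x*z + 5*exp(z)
5*exp(z)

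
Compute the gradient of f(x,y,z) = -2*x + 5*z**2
(-2, 0, 10*z)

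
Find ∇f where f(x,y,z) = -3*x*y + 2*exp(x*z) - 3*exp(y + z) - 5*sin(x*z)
(-3*y + 2*z*exp(x*z) - 5*z*cos(x*z), -3*x - 3*exp(y + z), 2*x*exp(x*z) - 5*x*cos(x*z) - 3*exp(y + z))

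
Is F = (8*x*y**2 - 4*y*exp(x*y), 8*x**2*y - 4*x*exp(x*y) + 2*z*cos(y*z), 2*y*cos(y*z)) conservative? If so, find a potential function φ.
Yes, F is conservative. φ = 4*x**2*y**2 - 4*exp(x*y) + 2*sin(y*z)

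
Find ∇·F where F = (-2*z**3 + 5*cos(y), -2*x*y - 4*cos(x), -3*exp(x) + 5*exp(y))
-2*x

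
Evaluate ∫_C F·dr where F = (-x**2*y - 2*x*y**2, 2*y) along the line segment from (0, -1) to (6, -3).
-16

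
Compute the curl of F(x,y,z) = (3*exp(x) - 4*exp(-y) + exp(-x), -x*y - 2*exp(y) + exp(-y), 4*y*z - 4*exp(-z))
(4*z, 0, -y - 4*exp(-y))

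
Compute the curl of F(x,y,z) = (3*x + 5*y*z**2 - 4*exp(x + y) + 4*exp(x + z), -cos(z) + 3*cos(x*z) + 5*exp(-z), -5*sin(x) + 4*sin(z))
(3*x*sin(x*z) - sin(z) + 5*exp(-z), 10*y*z + 4*exp(x + z) + 5*cos(x), -5*z**2 - 3*z*sin(x*z) + 4*exp(x + y))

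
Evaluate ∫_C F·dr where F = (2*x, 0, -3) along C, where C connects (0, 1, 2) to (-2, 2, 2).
4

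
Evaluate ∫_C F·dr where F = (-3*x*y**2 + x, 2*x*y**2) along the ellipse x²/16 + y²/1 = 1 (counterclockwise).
2*pi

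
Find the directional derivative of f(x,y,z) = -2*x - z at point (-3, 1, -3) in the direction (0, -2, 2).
-sqrt(2)/2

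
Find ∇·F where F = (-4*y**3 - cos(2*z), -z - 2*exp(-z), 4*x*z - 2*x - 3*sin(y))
4*x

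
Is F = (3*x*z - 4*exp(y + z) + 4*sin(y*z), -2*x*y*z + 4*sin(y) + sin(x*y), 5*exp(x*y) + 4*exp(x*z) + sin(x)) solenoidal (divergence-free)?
No, ∇·F = -2*x*z + 4*x*exp(x*z) + x*cos(x*y) + 3*z + 4*cos(y)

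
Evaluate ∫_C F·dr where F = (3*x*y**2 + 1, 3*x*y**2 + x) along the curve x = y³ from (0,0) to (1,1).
23/8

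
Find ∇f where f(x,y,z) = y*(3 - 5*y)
(0, 3 - 10*y, 0)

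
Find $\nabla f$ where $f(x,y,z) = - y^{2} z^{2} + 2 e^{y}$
(0, -2*y*z**2 + 2*exp(y), -2*y**2*z)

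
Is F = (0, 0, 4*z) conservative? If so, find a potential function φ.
Yes, F is conservative. φ = 2*z**2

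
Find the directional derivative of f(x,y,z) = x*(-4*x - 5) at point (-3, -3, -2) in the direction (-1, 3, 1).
-19*sqrt(11)/11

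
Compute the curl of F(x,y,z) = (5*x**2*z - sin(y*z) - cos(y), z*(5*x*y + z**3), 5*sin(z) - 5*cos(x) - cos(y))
(-5*x*y - 4*z**3 + sin(y), 5*x**2 - y*cos(y*z) - 5*sin(x), 5*y*z + z*cos(y*z) - sin(y))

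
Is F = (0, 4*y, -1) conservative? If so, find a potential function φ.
Yes, F is conservative. φ = 2*y**2 - z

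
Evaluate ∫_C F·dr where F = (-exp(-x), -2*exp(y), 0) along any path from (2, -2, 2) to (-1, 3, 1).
(-2*exp(5) + 1 + exp(3))*exp(-2)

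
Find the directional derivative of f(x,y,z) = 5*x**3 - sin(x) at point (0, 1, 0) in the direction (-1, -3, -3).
sqrt(19)/19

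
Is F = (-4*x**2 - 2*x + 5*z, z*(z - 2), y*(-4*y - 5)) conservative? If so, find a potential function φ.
No, ∇×F = (-8*y - 2*z - 3, 5, 0) ≠ 0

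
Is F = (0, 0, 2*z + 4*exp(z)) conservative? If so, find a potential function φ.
Yes, F is conservative. φ = z**2 + 4*exp(z)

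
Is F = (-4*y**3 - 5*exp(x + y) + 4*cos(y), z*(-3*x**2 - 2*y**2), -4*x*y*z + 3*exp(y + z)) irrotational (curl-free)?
No, ∇×F = (3*x**2 - 4*x*z + 2*y**2 + 3*exp(y + z), 4*y*z, -6*x*z + 12*y**2 + 5*exp(x + y) + 4*sin(y))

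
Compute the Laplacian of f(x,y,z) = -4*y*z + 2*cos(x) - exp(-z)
-2*cos(x) - exp(-z)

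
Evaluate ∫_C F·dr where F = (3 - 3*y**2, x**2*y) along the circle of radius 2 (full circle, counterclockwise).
0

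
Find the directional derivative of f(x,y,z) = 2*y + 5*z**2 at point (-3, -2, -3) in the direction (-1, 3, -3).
96*sqrt(19)/19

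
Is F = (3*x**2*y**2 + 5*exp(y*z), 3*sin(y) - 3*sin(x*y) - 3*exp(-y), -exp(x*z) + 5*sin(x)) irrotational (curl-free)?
No, ∇×F = (0, 5*y*exp(y*z) + z*exp(x*z) - 5*cos(x), -6*x**2*y - 3*y*cos(x*y) - 5*z*exp(y*z))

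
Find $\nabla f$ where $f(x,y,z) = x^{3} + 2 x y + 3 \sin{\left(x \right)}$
(3*x**2 + 2*y + 3*cos(x), 2*x, 0)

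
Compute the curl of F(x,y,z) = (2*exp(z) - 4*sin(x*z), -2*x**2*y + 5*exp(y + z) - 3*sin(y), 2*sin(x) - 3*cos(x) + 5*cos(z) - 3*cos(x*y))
(3*x*sin(x*y) - 5*exp(y + z), -4*x*cos(x*z) - 3*y*sin(x*y) + 2*exp(z) - 3*sin(x) - 2*cos(x), -4*x*y)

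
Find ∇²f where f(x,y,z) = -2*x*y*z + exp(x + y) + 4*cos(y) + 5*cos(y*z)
-5*y**2*cos(y*z) - 5*z**2*cos(y*z) + 2*exp(x + y) - 4*cos(y)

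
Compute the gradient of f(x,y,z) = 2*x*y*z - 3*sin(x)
(2*y*z - 3*cos(x), 2*x*z, 2*x*y)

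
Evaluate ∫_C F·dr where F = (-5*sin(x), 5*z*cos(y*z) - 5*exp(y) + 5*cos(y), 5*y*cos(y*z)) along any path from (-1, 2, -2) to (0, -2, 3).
5*(-1 + (-2*sin(2) + sin(4) - cos(1) - sin(6) + 1 + exp(2))*exp(2))*exp(-2)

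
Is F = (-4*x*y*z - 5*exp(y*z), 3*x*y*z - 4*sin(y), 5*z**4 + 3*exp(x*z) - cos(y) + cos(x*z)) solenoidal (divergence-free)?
No, ∇·F = 3*x*z + 3*x*exp(x*z) - x*sin(x*z) - 4*y*z + 20*z**3 - 4*cos(y)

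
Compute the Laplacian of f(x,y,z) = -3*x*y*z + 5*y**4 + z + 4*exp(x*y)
4*x**2*exp(x*y) + 4*y**2*exp(x*y) + 60*y**2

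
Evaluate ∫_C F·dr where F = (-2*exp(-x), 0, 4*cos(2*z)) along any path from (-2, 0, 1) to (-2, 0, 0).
-2*sin(2)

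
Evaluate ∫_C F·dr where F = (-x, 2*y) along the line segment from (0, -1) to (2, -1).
-2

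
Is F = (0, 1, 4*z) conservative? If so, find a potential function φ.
Yes, F is conservative. φ = y + 2*z**2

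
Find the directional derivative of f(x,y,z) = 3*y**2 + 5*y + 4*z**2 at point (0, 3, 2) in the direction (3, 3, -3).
7*sqrt(3)/3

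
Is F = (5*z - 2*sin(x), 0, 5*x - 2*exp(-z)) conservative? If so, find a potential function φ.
Yes, F is conservative. φ = 5*x*z + 2*cos(x) + 2*exp(-z)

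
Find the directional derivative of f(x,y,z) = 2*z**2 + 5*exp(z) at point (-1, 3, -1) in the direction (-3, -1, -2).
sqrt(14)*(-5 + 4*E)*exp(-1)/7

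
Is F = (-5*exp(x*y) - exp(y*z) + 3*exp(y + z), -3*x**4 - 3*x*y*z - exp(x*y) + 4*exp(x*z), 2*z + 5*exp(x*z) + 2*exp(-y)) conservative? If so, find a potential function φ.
No, ∇×F = (3*x*y - 4*x*exp(x*z) - 2*exp(-y), -y*exp(y*z) - 5*z*exp(x*z) + 3*exp(y + z), -12*x**3 + 5*x*exp(x*y) - 3*y*z - y*exp(x*y) + 4*z*exp(x*z) + z*exp(y*z) - 3*exp(y + z)) ≠ 0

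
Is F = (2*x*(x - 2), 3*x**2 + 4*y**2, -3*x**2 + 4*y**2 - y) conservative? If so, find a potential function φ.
No, ∇×F = (8*y - 1, 6*x, 6*x) ≠ 0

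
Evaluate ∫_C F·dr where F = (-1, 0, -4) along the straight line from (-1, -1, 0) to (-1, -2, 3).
-12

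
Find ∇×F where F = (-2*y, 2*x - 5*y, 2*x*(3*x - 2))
(0, 4 - 12*x, 4)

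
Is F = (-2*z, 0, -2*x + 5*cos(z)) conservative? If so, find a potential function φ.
Yes, F is conservative. φ = -2*x*z + 5*sin(z)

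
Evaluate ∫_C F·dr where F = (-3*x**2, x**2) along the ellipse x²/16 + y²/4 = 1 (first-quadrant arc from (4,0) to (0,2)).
256/3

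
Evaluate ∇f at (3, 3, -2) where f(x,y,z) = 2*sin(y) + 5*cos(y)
(0, 2*cos(3) - 5*sin(3), 0)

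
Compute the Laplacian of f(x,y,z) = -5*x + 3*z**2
6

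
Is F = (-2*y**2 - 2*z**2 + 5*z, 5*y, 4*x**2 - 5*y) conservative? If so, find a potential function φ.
No, ∇×F = (-5, -8*x - 4*z + 5, 4*y) ≠ 0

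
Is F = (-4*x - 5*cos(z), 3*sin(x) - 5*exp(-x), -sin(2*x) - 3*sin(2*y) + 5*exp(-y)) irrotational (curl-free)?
No, ∇×F = (-6*cos(2*y) - 5*exp(-y), 5*sin(z) + 2*cos(2*x), 3*cos(x) + 5*exp(-x))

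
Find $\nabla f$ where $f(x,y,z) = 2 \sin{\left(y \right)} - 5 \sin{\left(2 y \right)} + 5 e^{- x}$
(-5*exp(-x), 2*cos(y) - 10*cos(2*y), 0)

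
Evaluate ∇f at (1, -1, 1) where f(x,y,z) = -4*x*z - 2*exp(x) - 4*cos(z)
(-2*E - 4, 0, -4 + 4*sin(1))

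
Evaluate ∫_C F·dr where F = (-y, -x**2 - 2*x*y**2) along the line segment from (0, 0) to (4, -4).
472/3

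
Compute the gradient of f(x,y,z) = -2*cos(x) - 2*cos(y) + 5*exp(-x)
(2*sin(x) - 5*exp(-x), 2*sin(y), 0)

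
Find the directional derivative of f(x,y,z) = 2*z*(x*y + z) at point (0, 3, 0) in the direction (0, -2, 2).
0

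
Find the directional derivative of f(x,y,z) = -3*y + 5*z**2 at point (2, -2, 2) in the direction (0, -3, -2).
-31*sqrt(13)/13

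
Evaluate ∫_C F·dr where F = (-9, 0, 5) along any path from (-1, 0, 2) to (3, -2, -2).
-56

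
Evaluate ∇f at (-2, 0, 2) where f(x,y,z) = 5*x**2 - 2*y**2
(-20, 0, 0)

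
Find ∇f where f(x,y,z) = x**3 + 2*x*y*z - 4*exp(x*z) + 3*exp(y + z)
(3*x**2 + 2*y*z - 4*z*exp(x*z), 2*x*z + 3*exp(y + z), 2*x*y - 4*x*exp(x*z) + 3*exp(y + z))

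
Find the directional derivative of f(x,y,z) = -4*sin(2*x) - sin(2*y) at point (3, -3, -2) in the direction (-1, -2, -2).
4*cos(6)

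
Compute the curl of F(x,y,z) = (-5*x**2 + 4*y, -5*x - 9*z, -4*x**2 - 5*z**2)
(9, 8*x, -9)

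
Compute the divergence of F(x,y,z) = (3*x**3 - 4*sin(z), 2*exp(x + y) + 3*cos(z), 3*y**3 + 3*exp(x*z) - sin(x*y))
9*x**2 + 3*x*exp(x*z) + 2*exp(x + y)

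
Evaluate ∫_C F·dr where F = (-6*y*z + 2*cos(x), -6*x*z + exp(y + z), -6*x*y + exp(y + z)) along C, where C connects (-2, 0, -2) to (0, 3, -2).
-exp(-2) + 2*sin(2) + E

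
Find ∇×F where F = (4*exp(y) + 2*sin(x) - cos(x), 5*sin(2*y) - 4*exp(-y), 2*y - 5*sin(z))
(2, 0, -4*exp(y))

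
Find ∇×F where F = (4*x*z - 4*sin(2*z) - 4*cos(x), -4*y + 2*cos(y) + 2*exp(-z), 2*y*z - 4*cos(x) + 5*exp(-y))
(2*z + 2*exp(-z) - 5*exp(-y), 4*x - 4*sin(x) - 8*cos(2*z), 0)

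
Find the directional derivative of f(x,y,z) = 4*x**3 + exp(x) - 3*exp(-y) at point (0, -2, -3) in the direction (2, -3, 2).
sqrt(17)*(2 - 9*exp(2))/17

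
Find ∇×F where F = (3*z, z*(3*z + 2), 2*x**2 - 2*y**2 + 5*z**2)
(-4*y - 6*z - 2, 3 - 4*x, 0)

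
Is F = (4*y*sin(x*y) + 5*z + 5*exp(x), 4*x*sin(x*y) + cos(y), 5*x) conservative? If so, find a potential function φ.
Yes, F is conservative. φ = 5*x*z + 5*exp(x) + sin(y) - 4*cos(x*y)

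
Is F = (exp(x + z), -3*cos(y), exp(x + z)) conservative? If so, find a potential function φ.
Yes, F is conservative. φ = exp(x + z) - 3*sin(y)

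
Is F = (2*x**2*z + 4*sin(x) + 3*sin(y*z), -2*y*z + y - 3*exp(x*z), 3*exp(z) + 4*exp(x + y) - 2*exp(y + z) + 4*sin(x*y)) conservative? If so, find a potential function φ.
No, ∇×F = (3*x*exp(x*z) + 4*x*cos(x*y) + 2*y + 4*exp(x + y) - 2*exp(y + z), 2*x**2 - 4*y*cos(x*y) + 3*y*cos(y*z) - 4*exp(x + y), -3*z*(exp(x*z) + cos(y*z))) ≠ 0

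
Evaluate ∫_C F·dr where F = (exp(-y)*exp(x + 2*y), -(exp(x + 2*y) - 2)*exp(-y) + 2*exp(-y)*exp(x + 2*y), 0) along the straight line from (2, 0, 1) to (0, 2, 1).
2 - 2*exp(-2)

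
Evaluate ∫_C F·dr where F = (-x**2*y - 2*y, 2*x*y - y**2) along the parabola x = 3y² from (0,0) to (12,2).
-20960/21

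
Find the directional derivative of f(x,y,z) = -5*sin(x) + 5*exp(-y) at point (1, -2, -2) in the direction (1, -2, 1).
5*sqrt(6)*(-cos(1) + 2*exp(2))/6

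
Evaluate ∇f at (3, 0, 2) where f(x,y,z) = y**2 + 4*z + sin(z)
(0, 0, cos(2) + 4)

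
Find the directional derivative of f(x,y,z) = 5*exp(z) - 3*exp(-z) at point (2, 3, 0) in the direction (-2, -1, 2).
16/3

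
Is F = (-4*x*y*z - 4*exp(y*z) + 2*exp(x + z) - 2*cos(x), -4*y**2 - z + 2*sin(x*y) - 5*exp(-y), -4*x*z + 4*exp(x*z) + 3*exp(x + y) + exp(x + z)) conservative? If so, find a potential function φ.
No, ∇×F = (3*exp(x + y) + 1, -4*x*y - 4*y*exp(y*z) - 4*z*exp(x*z) + 4*z - 3*exp(x + y) + exp(x + z), 4*x*z + 2*y*cos(x*y) + 4*z*exp(y*z)) ≠ 0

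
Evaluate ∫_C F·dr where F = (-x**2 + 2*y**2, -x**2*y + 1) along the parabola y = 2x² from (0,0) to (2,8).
-144/5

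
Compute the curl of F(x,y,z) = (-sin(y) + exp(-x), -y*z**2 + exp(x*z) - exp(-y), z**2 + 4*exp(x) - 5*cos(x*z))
(-x*exp(x*z) + 2*y*z, -5*z*sin(x*z) - 4*exp(x), z*exp(x*z) + cos(y))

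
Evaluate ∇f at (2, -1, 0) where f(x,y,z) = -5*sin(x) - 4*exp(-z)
(-5*cos(2), 0, 4)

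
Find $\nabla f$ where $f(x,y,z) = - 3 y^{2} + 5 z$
(0, -6*y, 5)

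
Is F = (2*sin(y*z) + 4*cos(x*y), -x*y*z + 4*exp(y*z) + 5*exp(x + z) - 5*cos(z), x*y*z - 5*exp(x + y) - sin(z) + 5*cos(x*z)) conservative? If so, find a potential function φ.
No, ∇×F = (x*y + x*z - 4*y*exp(y*z) - 5*exp(x + y) - 5*exp(x + z) - 5*sin(z), -y*z + 2*y*cos(y*z) + 5*z*sin(x*z) + 5*exp(x + y), 4*x*sin(x*y) - y*z - 2*z*cos(y*z) + 5*exp(x + z)) ≠ 0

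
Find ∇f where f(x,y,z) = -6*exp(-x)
(6*exp(-x), 0, 0)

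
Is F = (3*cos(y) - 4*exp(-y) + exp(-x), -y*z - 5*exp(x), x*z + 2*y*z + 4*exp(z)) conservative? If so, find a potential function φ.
No, ∇×F = (y + 2*z, -z, -5*exp(x) + 3*sin(y) - 4*exp(-y)) ≠ 0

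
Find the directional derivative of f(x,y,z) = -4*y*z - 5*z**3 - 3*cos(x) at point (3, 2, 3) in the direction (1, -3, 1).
sqrt(11)*(-107 + 3*sin(3))/11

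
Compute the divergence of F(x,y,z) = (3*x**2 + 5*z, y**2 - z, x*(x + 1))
6*x + 2*y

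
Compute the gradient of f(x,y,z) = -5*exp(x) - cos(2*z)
(-5*exp(x), 0, 2*sin(2*z))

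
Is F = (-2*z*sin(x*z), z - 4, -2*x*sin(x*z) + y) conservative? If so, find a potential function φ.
Yes, F is conservative. φ = y*z - 4*y + 2*cos(x*z)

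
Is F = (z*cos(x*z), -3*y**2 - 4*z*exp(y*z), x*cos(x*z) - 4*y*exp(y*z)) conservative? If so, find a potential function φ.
Yes, F is conservative. φ = -y**3 - 4*exp(y*z) + sin(x*z)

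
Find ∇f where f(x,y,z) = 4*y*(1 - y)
(0, 4 - 8*y, 0)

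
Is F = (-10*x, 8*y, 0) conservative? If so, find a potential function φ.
Yes, F is conservative. φ = -5*x**2 + 4*y**2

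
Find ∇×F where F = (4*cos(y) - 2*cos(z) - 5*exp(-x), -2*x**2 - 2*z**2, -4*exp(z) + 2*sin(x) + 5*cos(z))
(4*z, 2*sin(z) - 2*cos(x), -4*x + 4*sin(y))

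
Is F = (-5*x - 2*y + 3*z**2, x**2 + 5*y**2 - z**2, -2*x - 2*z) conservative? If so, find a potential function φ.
No, ∇×F = (2*z, 6*z + 2, 2*x + 2) ≠ 0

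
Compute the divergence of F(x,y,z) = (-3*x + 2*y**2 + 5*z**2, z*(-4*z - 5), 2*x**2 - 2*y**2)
-3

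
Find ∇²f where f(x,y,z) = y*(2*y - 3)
4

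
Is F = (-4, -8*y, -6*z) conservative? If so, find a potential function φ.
Yes, F is conservative. φ = -4*x - 4*y**2 - 3*z**2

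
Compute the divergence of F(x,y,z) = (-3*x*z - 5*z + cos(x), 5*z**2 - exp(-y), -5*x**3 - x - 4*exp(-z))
-3*z - sin(x) + 4*exp(-z) + exp(-y)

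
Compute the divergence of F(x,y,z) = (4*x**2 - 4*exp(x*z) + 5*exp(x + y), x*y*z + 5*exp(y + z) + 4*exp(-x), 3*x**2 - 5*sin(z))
x*z + 8*x - 4*z*exp(x*z) + 5*exp(x + y) + 5*exp(y + z) - 5*cos(z)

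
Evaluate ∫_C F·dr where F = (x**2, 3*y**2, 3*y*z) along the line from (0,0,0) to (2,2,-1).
38/3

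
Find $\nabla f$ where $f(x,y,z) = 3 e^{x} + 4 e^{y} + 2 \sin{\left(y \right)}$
(3*exp(x), 4*exp(y) + 2*cos(y), 0)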